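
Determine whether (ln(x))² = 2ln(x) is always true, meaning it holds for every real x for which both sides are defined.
No, this is NOT an identity.

Claim: (ln(x))² = 2ln(x).
Test a specific point where both sides are defined: x = 2.
LHS = (ln(x))² ≈ 0.4805
RHS = 2ln(x) ≈ 1.3863
Since 0.4805 ≠ 1.3863, the equation fails at this point, so it cannot hold for every real x for which both sides are defined.
2ln(x) equals ln(x²), which is not the same as (ln x)².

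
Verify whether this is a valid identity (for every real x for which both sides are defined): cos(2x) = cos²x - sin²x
Yes, this is an identity.

Claim: cos(2x) = cos²x - sin²x.
Reasoning: Put y = x in the addition formula cos(x+y) = cos(x)cos(y) - sin(x)sin(y): cos(2x) = cos²x - sin²x.
So the two sides agree for every real x for which both sides are defined.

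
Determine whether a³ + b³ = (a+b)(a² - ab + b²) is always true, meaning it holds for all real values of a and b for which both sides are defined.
Claim: a³ + b³ = (a+b)(a² - ab + b²).
Reasoning: Expand the right side: (a+b)(a² - ab + b²) = a³ - a²b + ab² + a²b - ab² + b³ = a³ + b³ (the middle terms cancel in pairs).
So the two sides agree for all real values of a and b for which both sides are defined.

Conclusion: Yes, this is an identity.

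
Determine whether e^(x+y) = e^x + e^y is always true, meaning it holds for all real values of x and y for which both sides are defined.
Claim: e^(x+y) = e^x + e^y.
Test a specific point where both sides are defined: x = 1, y = -3.
LHS = e^(x+y) ≈ 0.1353
RHS = e^x + e^y ≈ 2.7681
Since 0.1353 ≠ 2.7681, the equation fails at this point, so it cannot hold for all real values of x and y for which both sides are defined.
The correct rule is e^(x+y) = e^x · e^y (a product, not a sum).

Conclusion: No, this is NOT an identity.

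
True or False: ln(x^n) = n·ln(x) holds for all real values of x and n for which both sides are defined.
True.

Claim: ln(x^n) = n·ln(x).
Reasoning: The right side requires x > 0. For x > 0, x^n = (e^(ln x))^n = e^(n·ln x), so taking ln of both sides gives ln(x^n) = n·ln(x).
So the two sides agree for all real values of x and n for which both sides are defined.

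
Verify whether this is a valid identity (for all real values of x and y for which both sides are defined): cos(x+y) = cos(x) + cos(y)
Claim: cos(x+y) = cos(x) + cos(y).
Test a specific point where both sides are defined: x = π/4, y = -π/6.
LHS = cos(x+y) ≈ 0.9659
RHS = cos(x) + cos(y) ≈ 1.5731
Since 0.9659 ≠ 1.5731, the equation fails at this point, so it cannot hold for all real values of x and y for which both sides are defined.
The correct expansion is cos(x+y) = cos(x)cos(y) - sin(x)sin(y); cosine is not additive.

Conclusion: No, this is NOT an identity.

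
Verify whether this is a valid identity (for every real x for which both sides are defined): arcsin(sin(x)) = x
Claim: arcsin(sin(x)) = x.
Test a specific point where both sides are defined: x = π.
LHS = arcsin(sin(x)) ≈ 0.0000
RHS = x ≈ 3.1416
Since 0.0000 ≠ 3.1416, the equation fails at this point, so it cannot hold for every real x for which both sides are defined.
arcsin only returns values in [-π/2, π/2], so arcsin(sin(x)) = x holds only for x in that interval, not for all real x.

Conclusion: No, this is NOT an identity.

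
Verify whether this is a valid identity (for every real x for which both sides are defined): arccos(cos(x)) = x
No, this is NOT an identity.

Claim: arccos(cos(x)) = x.
Test a specific point where both sides are defined: x = -π/4.
LHS = arccos(cos(x)) ≈ 0.7854
RHS = x ≈ -0.7854
Since 0.7854 ≠ -0.7854, the equation fails at this point, so it cannot hold for every real x for which both sides are defined.
arccos only returns values in [0, π], so arccos(cos(x)) = x holds only for x in that interval, not for all real x.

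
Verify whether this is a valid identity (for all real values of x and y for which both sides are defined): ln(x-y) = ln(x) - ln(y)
No, this is NOT an identity.

Claim: ln(x-y) = ln(x) - ln(y).
Test a specific point where both sides are defined: x = 1, y = 1/2.
LHS = ln(x-y) ≈ -0.6931
RHS = ln(x) - ln(y) ≈ 0.6931
Since -0.6931 ≠ 0.6931, the equation fails at this point, so it cannot hold for all real values of x and y for which both sides are defined.
ln(x) - ln(y) = ln(x/y), not ln(x-y).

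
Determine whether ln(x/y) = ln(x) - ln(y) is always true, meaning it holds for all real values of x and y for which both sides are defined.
Yes, this is an identity.

Claim: ln(x/y) = ln(x) - ln(y).
Reasoning: Both sides are simultaneously defined only when x, y > 0. Write x = e^p, y = e^q. Then x/y = e^(p-q), so ln(x/y) = p - q = ln(x) - ln(y).
So the two sides agree for all real values of x and y for which both sides are defined.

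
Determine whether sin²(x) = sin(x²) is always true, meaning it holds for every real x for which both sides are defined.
Claim: sin²(x) = sin(x²).
Test a specific point where both sides are defined: x = π/3.
LHS = sin²(x) ≈ 0.7500
RHS = sin(x²) ≈ 0.8897
Since 0.7500 ≠ 0.8897, the equation fails at this point, so it cannot hold for every real x for which both sides are defined.
sin²(x) means (sin x)², squaring the output; sin(x²) squares the input. These are different functions.

Conclusion: No, this is NOT an identity.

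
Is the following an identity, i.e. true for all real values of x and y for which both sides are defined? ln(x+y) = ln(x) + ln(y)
No, this is NOT an identity.

Claim: ln(x+y) = ln(x) + ln(y).
Test a specific point where both sides are defined: x = 4, y = 3/2.
LHS = ln(x+y) ≈ 1.7047
RHS = ln(x) + ln(y) ≈ 1.7918
Since 1.7047 ≠ 1.7918, the equation fails at this point, so it cannot hold for all real values of x and y for which both sides are defined.
ln(x) + ln(y) = ln(xy), not ln(x+y).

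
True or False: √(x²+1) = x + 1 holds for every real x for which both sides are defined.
Claim: √(x²+1) = x + 1.
Test a specific point where both sides are defined: x = 1/2.
LHS = √(x²+1) ≈ 1.1180
RHS = x + 1 ≈ 1.5000
Since 1.1180 ≠ 1.5000, the equation fails at this point, so it cannot hold for every real x for which both sides are defined.
(x+1)² = x² + 2x + 1 ≠ x² + 1 unless x = 0.

Conclusion: False.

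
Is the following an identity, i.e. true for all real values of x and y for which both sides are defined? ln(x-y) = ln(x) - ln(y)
No, this is NOT an identity.

Claim: ln(x-y) = ln(x) - ln(y).
Test a specific point where both sides are defined: x = 4, y = 3.
LHS = ln(x-y) ≈ 0.0000
RHS = ln(x) - ln(y) ≈ 0.2877
Since 0.0000 ≠ 0.2877, the equation fails at this point, so it cannot hold for all real values of x and y for which both sides are defined.
ln(x) - ln(y) = ln(x/y), not ln(x-y).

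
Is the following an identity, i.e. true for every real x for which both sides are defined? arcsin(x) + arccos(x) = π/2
Claim: arcsin(x) + arccos(x) = π/2.
Reasoning: Both sides are defined for -1 ≤ x ≤ 1. Let θ = arcsin(x), so sin θ = x and θ ∈ [-π/2, π/2]. Then cos(π/2 - θ) = sin θ = x and π/2 - θ ∈ [0, π], which is exactly the range of arccos, so arccos(x) = π/2 - θ. Adding: arcsin(x) + arccos(x) = θ + (π/2 - θ) = π/2.
So the two sides agree for every real x for which both sides are defined.

Conclusion: Yes, this is an identity.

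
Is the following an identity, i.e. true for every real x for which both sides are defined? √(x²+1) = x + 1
No, this is NOT an identity.

Claim: √(x²+1) = x + 1.
Test a specific point where both sides are defined: x = 3.
LHS = √(x²+1) ≈ 3.1623
RHS = x + 1 ≈ 4.0000
Since 3.1623 ≠ 4.0000, the equation fails at this point, so it cannot hold for every real x for which both sides are defined.
(x+1)² = x² + 2x + 1 ≠ x² + 1 unless x = 0.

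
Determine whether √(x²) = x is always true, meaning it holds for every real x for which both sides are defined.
Claim: √(x²) = x.
Test a specific point where both sides are defined: x = -2.
LHS = √(x²) ≈ 2.0000
RHS = x ≈ -2.0000
Since 2.0000 ≠ -2.0000, the equation fails at this point, so it cannot hold for every real x for which both sides are defined.
√(x²) = |x|, which differs from x whenever x < 0 (both sides are defined for every real x).

Conclusion: No, this is NOT an identity.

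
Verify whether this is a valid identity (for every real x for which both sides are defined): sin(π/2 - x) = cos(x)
Claim: sin(π/2 - x) = cos(x).
Reasoning: Use sin(u - v) = sin(u)cos(v) - cos(u)sin(v) with u = π/2, v = x: sin(π/2)cos(x) - cos(π/2)sin(x) = 1·cos(x) - 0·sin(x) = cos(x).
So the two sides agree for every real x for which both sides are defined.

Conclusion: Yes, this is an identity.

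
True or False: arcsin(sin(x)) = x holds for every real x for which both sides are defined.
False.

Claim: arcsin(sin(x)) = x.
Test a specific point where both sides are defined: x = π.
LHS = arcsin(sin(x)) ≈ 0.0000
RHS = x ≈ 3.1416
Since 0.0000 ≠ 3.1416, the equation fails at this point, so it cannot hold for every real x for which both sides are defined.
arcsin only returns values in [-π/2, π/2], so arcsin(sin(x)) = x holds only for x in that interval, not for all real x.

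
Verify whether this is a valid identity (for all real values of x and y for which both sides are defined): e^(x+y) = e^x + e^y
Claim: e^(x+y) = e^x + e^y.
Test a specific point where both sides are defined: x = -1, y = -2.
LHS = e^(x+y) ≈ 0.0498
RHS = e^x + e^y ≈ 0.5032
Since 0.0498 ≠ 0.5032, the equation fails at this point, so it cannot hold for all real values of x and y for which both sides are defined.
The correct rule is e^(x+y) = e^x · e^y (a product, not a sum).

Conclusion: No, this is NOT an identity.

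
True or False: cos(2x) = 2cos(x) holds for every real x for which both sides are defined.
Claim: cos(2x) = 2cos(x).
Test a specific point where both sides are defined: x = π/2.
LHS = cos(2x) ≈ -1.0000
RHS = 2cos(x) ≈ 0.0000
Since -1.0000 ≠ 0.0000, the equation fails at this point, so it cannot hold for every real x for which both sides are defined.
The correct double-angle formula is cos(2x) = cos²x - sin²x.

Conclusion: False.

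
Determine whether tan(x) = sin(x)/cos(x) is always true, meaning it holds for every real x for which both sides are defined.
Claim: tan(x) = sin(x)/cos(x).
Reasoning: For an angle x whose terminal point on the unit circle is (cos x, sin x), tan(x) is defined as the ratio (second coordinate)/(first coordinate) = sin(x)/cos(x), wherever cos(x) ≠ 0.
So the two sides agree for every real x for which both sides are defined.

Conclusion: Yes, this is an identity.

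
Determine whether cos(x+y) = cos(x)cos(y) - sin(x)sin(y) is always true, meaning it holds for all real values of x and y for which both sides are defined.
Yes, this is an identity.

Claim: cos(x+y) = cos(x)cos(y) - sin(x)sin(y).
Reasoning: By Euler's formula e^(i(x+y)) = e^(ix)·e^(iy) = (cos x + i·sin x)(cos y + i·sin y). The real part of the left side is cos(x+y); the real part of the product is cos(x)cos(y) - sin(x)sin(y) (since i·i = -1).
So the two sides agree for all real values of x and y for which both sides are defined.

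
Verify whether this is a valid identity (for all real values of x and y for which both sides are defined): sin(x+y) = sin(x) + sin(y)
Claim: sin(x+y) = sin(x) + sin(y).
Test a specific point where both sides are defined: x = π/3, y = -π/4.
LHS = sin(x+y) ≈ 0.2588
RHS = sin(x) + sin(y) ≈ 0.1589
Since 0.2588 ≠ 0.1589, the equation fails at this point, so it cannot hold for all real values of x and y for which both sides are defined.
The correct expansion is sin(x+y) = sin(x)cos(y) + cos(x)sin(y); sine is not additive.

Conclusion: No, this is NOT an identity.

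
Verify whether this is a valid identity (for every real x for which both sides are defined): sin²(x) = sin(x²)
Claim: sin²(x) = sin(x²).
Test a specific point where both sides are defined: x = π/4.
LHS = sin²(x) ≈ 0.5000
RHS = sin(x²) ≈ 0.5785
Since 0.5000 ≠ 0.5785, the equation fails at this point, so it cannot hold for every real x for which both sides are defined.
sin²(x) means (sin x)², squaring the output; sin(x²) squares the input. These are different functions.

Conclusion: No, this is NOT an identity.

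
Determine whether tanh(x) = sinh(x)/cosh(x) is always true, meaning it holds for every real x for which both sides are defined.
Claim: tanh(x) = sinh(x)/cosh(x).
Reasoning: tanh(x) is defined as sinh(x)/cosh(x) = (e^x - e^-x)/(e^x + e^-x); cosh(x) ≥ 1 is never zero, so this holds for every real x.
So the two sides agree for every real x for which both sides are defined.

Conclusion: Yes, this is an identity.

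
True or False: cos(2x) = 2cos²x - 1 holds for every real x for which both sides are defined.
Claim: cos(2x) = 2cos²x - 1.
Reasoning: cos(2x) = cos²x - sin²x. Replace sin²x by 1 - cos²x: cos²x - (1 - cos²x) = 2cos²x - 1.
So the two sides agree for every real x for which both sides are defined.

Conclusion: True.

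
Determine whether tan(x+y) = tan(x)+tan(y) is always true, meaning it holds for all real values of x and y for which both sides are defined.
No, this is NOT an identity.

Claim: tan(x+y) = tan(x)+tan(y).
Test a specific point where both sides are defined: x = -π/6, y = π/4.
LHS = tan(x+y) ≈ 0.2679
RHS = tan(x)+tan(y) ≈ 0.4226
Since 0.2679 ≠ 0.4226, the equation fails at this point, so it cannot hold for all real values of x and y for which both sides are defined.
The correct formula is tan(x+y) = (tan(x) + tan(y))/(1 - tan(x)tan(y)).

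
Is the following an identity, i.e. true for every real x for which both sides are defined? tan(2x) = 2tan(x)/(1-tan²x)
Yes, this is an identity.

Claim: tan(2x) = 2tan(x)/(1-tan²x).
Reasoning: tan(2x) = sin(2x)/cos(2x) = 2sin(x)cos(x) / (cos²x - sin²x). Divide numerator and denominator by cos²x: 2tan(x) / (1 - tan²x).
So the two sides agree for every real x for which both sides are defined.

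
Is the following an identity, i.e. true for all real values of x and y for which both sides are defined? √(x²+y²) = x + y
No, this is NOT an identity.

Claim: √(x²+y²) = x + y.
Test a specific point where both sides are defined: x = 4, y = -1.
LHS = √(x²+y²) ≈ 4.1231
RHS = x + y ≈ 3.0000
Since 4.1231 ≠ 3.0000, the equation fails at this point, so it cannot hold for all real values of x and y for which both sides are defined.
(x+y)² = x² + 2xy + y², not x² + y², so the square root does not split this way.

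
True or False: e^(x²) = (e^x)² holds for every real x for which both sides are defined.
Claim: e^(x²) = (e^x)².
Test a specific point where both sides are defined: x = 3.
LHS = e^(x²) ≈ 8103.0839
RHS = (e^x)² ≈ 403.4288
Since 8103.0839 ≠ 403.4288, the equation fails at this point, so it cannot hold for every real x for which both sides are defined.
(e^x)² = e^(2x), and 2x ≠ x² in general.

Conclusion: False.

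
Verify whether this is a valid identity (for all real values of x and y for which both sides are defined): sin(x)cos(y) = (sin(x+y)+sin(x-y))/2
Yes, this is an identity.

Claim: sin(x)cos(y) = (sin(x+y)+sin(x-y))/2.
Reasoning: sin(x+y) = sin(x)cos(y) + cos(x)sin(y) and sin(x-y) = sin(x)cos(y) - cos(x)sin(y). Adding, sin(x+y) + sin(x-y) = 2sin(x)cos(y); divide by 2.
So the two sides agree for all real values of x and y for which both sides are defined.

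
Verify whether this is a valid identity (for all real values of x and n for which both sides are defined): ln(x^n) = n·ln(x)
Claim: ln(x^n) = n·ln(x).
Reasoning: The right side requires x > 0. For x > 0, x^n = (e^(ln x))^n = e^(n·ln x), so taking ln of both sides gives ln(x^n) = n·ln(x).
So the two sides agree for all real values of x and n for which both sides are defined.

Conclusion: Yes, this is an identity.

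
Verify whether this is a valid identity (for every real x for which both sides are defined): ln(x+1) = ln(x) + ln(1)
Claim: ln(x+1) = ln(x) + ln(1).
Test a specific point where both sides are defined: x = 5.
LHS = ln(x+1) ≈ 1.7918
RHS = ln(x) + ln(1) ≈ 1.6094
Since 1.7918 ≠ 1.6094, the equation fails at this point, so it cannot hold for every real x for which both sides are defined.
ln(1) = 0, so the right side is just ln(x), which differs from ln(x+1).

Conclusion: No, this is NOT an identity.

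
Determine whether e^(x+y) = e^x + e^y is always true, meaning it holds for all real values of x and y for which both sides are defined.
Claim: e^(x+y) = e^x + e^y.
Test a specific point where both sides are defined: x = -1, y = -1.
LHS = e^(x+y) ≈ 0.1353
RHS = e^x + e^y ≈ 0.7358
Since 0.1353 ≠ 0.7358, the equation fails at this point, so it cannot hold for all real values of x and y for which both sides are defined.
The correct rule is e^(x+y) = e^x · e^y (a product, not a sum).

Conclusion: No, this is NOT an identity.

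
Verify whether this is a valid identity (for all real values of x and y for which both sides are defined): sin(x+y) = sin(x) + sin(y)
No, this is NOT an identity.

Claim: sin(x+y) = sin(x) + sin(y).
Test a specific point where both sides are defined: x = π/4, y = -π/2.
LHS = sin(x+y) ≈ -0.7071
RHS = sin(x) + sin(y) ≈ -0.2929
Since -0.7071 ≠ -0.2929, the equation fails at this point, so it cannot hold for all real values of x and y for which both sides are defined.
The correct expansion is sin(x+y) = sin(x)cos(y) + cos(x)sin(y); sine is not additive.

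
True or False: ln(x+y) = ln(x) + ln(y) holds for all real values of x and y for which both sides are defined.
Claim: ln(x+y) = ln(x) + ln(y).
Test a specific point where both sides are defined: x = 2, y = 3.
LHS = ln(x+y) ≈ 1.6094
RHS = ln(x) + ln(y) ≈ 1.7918
Since 1.6094 ≠ 1.7918, the equation fails at this point, so it cannot hold for all real values of x and y for which both sides are defined.
ln(x) + ln(y) = ln(xy), not ln(x+y).

Conclusion: False.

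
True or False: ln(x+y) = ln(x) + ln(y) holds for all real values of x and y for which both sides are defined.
Claim: ln(x+y) = ln(x) + ln(y).
Test a specific point where both sides are defined: x = 1, y = 2.
LHS = ln(x+y) ≈ 1.0986
RHS = ln(x) + ln(y) ≈ 0.6931
Since 1.0986 ≠ 0.6931, the equation fails at this point, so it cannot hold for all real values of x and y for which both sides are defined.
ln(x) + ln(y) = ln(xy), not ln(x+y).

Conclusion: False.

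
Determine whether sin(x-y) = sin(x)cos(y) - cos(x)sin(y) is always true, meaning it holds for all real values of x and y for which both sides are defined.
Yes, this is an identity.

Claim: sin(x-y) = sin(x)cos(y) - cos(x)sin(y).
Reasoning: Replace y by -y in sin(x+y) = sin(x)cos(y) + cos(x)sin(y) and use cos(-y) = cos(y), sin(-y) = -sin(y): sin(x-y) = sin(x)cos(y) - cos(x)sin(y).
So the two sides agree for all real values of x and y for which both sides are defined.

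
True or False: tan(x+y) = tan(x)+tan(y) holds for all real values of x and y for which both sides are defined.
Claim: tan(x+y) = tan(x)+tan(y).
Test a specific point where both sides are defined: x = π/4, y = π/3.
LHS = tan(x+y) ≈ -3.7321
RHS = tan(x)+tan(y) ≈ 2.7321
Since -3.7321 ≠ 2.7321, the equation fails at this point, so it cannot hold for all real values of x and y for which both sides are defined.
The correct formula is tan(x+y) = (tan(x) + tan(y))/(1 - tan(x)tan(y)).

Conclusion: False.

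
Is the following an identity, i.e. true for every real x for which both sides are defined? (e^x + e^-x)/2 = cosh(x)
Claim: (e^x + e^-x)/2 = cosh(x).
Reasoning: This is exactly the definition of the hyperbolic cosine: cosh(x) := (e^x + e^-x)/2.
So the two sides agree for every real x for which both sides are defined.

Conclusion: Yes, this is an identity.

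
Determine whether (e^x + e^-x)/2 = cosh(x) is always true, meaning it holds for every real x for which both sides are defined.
Claim: (e^x + e^-x)/2 = cosh(x).
Reasoning: This is exactly the definition of the hyperbolic cosine: cosh(x) := (e^x + e^-x)/2.
So the two sides agree for every real x for which both sides are defined.

Conclusion: Yes, this is an identity.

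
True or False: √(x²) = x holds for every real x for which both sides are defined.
Claim: √(x²) = x.
Test a specific point where both sides are defined: x = -2.
LHS = √(x²) ≈ 2.0000
RHS = x ≈ -2.0000
Since 2.0000 ≠ -2.0000, the equation fails at this point, so it cannot hold for every real x for which both sides are defined.
√(x²) = |x|, which differs from x whenever x < 0 (both sides are defined for every real x).

Conclusion: False.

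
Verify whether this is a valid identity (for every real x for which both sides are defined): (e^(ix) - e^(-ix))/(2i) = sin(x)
Claim: (e^(ix) - e^(-ix))/(2i) = sin(x).
Reasoning: By Euler's formula e^(ix) = cos(x) + i·sin(x) and e^(-ix) = cos(x) - i·sin(x). Subtracting cancels the cosine terms: e^(ix) - e^(-ix) = 2i·sin(x); divide by 2i.
So the two sides agree for every real x for which both sides are defined.

Conclusion: Yes, this is an identity.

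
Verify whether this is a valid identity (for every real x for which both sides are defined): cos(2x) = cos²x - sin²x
Claim: cos(2x) = cos²x - sin²x.
Reasoning: Put y = x in the addition formula cos(x+y) = cos(x)cos(y) - sin(x)sin(y): cos(2x) = cos²x - sin²x.
So the two sides agree for every real x for which both sides are defined.

Conclusion: Yes, this is an identity.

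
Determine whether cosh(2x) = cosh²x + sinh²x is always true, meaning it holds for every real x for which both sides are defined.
Claim: cosh(2x) = cosh²x + sinh²x.
Reasoning: cosh²x = (e^(2x) + 2 + e^(-2x))/4 and sinh²x = (e^(2x) - 2 + e^(-2x))/4. Adding gives (2e^(2x) + 2e^(-2x))/4 = (e^(2x) + e^(-2x))/2 = cosh(2x).
So the two sides agree for every real x for which both sides are defined.

Conclusion: Yes, this is an identity.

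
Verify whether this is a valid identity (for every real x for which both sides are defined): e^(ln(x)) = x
Claim: e^(ln(x)) = x.
Reasoning: For x > 0, ln(x) is by definition the exponent p such that e^p = x. Raising e to that exponent therefore returns x: e^(ln x) = x.
So the two sides agree for every real x for which both sides are defined.

Conclusion: Yes, this is an identity.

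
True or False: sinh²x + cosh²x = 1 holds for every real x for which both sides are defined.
False.

Claim: sinh²x + cosh²x = 1.
Test a specific point where both sides are defined: x = 4.
LHS = sinh²x + cosh²x ≈ 1490.4792
RHS = 1 ≈ 1.0000
Since 1490.4792 ≠ 1.0000, the equation fails at this point, so it cannot hold for every real x for which both sides are defined.
The correct hyperbolic identity is cosh²x - sinh²x = 1 (a difference); the sum sinh²x + cosh²x equals cosh(2x).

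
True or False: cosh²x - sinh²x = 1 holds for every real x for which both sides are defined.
True.

Claim: cosh²x - sinh²x = 1.
Reasoning: With cosh(x) = (e^x + e^-x)/2 and sinh(x) = (e^x - e^-x)/2: cosh²x = (e^(2x) + 2 + e^(-2x))/4 and sinh²x = (e^(2x) - 2 + e^(-2x))/4. Subtracting leaves 4/4 = 1.
So the two sides agree for every real x for which both sides are defined.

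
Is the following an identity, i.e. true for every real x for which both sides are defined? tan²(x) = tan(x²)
Claim: tan²(x) = tan(x²).
Test a specific point where both sides are defined: x = -π/3.
LHS = tan²(x) ≈ 3.0000
RHS = tan(x²) ≈ 1.9485
Since 3.0000 ≠ 1.9485, the equation fails at this point, so it cannot hold for every real x for which both sides are defined.
tan²(x) means (tan x)², squaring the output; tan(x²) squares the input. These are different functions.

Conclusion: No, this is NOT an identity.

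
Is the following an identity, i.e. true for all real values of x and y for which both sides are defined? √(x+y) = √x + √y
Claim: √(x+y) = √x + √y.
Test a specific point where both sides are defined: x = 3, y = 4.
LHS = √(x+y) ≈ 2.6458
RHS = √x + √y ≈ 3.7321
Since 2.6458 ≠ 3.7321, the equation fails at this point, so it cannot hold for all real values of x and y for which both sides are defined.
Squaring the right side gives x + 2√(xy) + y, not x + y.

Conclusion: No, this is NOT an identity.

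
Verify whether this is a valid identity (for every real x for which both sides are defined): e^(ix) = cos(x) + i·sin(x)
Yes, this is an identity.

Claim: e^(ix) = cos(x) + i·sin(x).
Reasoning: Euler's formula. Expand e^(ix) = Σ (ix)^k / k!. Since i² = -1, the even-k terms are Σ (-1)^m x^(2m)/(2m)! = cos(x) and the odd-k terms are i · Σ (-1)^m x^(2m+1)/(2m+1)! = i·sin(x).
So the two sides agree for every real x for which both sides are defined.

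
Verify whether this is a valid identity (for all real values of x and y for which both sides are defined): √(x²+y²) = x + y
No, this is NOT an identity.

Claim: √(x²+y²) = x + y.
Test a specific point where both sides are defined: x = 1, y = 3/2.
LHS = √(x²+y²) ≈ 1.8028
RHS = x + y ≈ 2.5000
Since 1.8028 ≠ 2.5000, the equation fails at this point, so it cannot hold for all real values of x and y for which both sides are defined.
(x+y)² = x² + 2xy + y², not x² + y², so the square root does not split this way.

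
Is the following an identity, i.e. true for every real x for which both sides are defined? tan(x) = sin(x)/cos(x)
Claim: tan(x) = sin(x)/cos(x).
Reasoning: For an angle x whose terminal point on the unit circle is (cos x, sin x), tan(x) is defined as the ratio (second coordinate)/(first coordinate) = sin(x)/cos(x), wherever cos(x) ≠ 0.
So the two sides agree for every real x for which both sides are defined.

Conclusion: Yes, this is an identity.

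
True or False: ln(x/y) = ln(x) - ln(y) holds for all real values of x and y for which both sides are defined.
Claim: ln(x/y) = ln(x) - ln(y).
Reasoning: Both sides are simultaneously defined only when x, y > 0. Write x = e^p, y = e^q. Then x/y = e^(p-q), so ln(x/y) = p - q = ln(x) - ln(y).
So the two sides agree for all real values of x and y for which both sides are defined.

Conclusion: True.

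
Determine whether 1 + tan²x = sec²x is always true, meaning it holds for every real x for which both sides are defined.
Claim: 1 + tan²x = sec²x.
Reasoning: Start from sin²x + cos²x = 1 and divide every term by cos²x (allowed wherever tan x and sec x are defined): tan²x + 1 = 1/cos²x = sec²x.
So the two sides agree for every real x for which both sides are defined.

Conclusion: Yes, this is an identity.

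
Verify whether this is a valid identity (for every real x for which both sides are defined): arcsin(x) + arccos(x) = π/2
Yes, this is an identity.

Claim: arcsin(x) + arccos(x) = π/2.
Reasoning: Both sides are defined for -1 ≤ x ≤ 1. Let θ = arcsin(x), so sin θ = x and θ ∈ [-π/2, π/2]. Then cos(π/2 - θ) = sin θ = x and π/2 - θ ∈ [0, π], which is exactly the range of arccos, so arccos(x) = π/2 - θ. Adding: arcsin(x) + arccos(x) = θ + (π/2 - θ) = π/2.
So the two sides agree for every real x for which both sides are defined.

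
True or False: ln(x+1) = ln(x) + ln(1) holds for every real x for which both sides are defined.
False.

Claim: ln(x+1) = ln(x) + ln(1).
Test a specific point where both sides are defined: x = 3/2.
LHS = ln(x+1) ≈ 0.9163
RHS = ln(x) + ln(1) ≈ 0.4055
Since 0.9163 ≠ 0.4055, the equation fails at this point, so it cannot hold for every real x for which both sides are defined.
ln(1) = 0, so the right side is just ln(x), which differs from ln(x+1).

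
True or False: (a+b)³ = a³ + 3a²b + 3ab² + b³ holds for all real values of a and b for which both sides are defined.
True.

Claim: (a+b)³ = a³ + 3a²b + 3ab² + b³.
Reasoning: (a+b)³ = (a+b)(a+b)² = (a+b)(a² + 2ab + b²) = a³ + 2a²b + ab² + a²b + 2ab² + b³ = a³ + 3a²b + 3ab² + b³.
So the two sides agree for all real values of a and b for which both sides are defined.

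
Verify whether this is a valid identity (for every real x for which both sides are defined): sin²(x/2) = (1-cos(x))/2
Claim: sin²(x/2) = (1-cos(x))/2.
Reasoning: Use cos(2θ) = 1 - 2sin²θ with θ = x/2: cos(x) = 1 - 2sin²(x/2). Solving for sin²(x/2) gives (1 - cos(x))/2.
So the two sides agree for every real x for which both sides are defined.

Conclusion: Yes, this is an identity.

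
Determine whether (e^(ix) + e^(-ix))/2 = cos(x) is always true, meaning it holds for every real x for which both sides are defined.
Yes, this is an identity.

Claim: (e^(ix) + e^(-ix))/2 = cos(x).
Reasoning: By Euler's formula e^(ix) = cos(x) + i·sin(x) and e^(-ix) = cos(x) - i·sin(x). Adding cancels the sine terms: e^(ix) + e^(-ix) = 2cos(x); divide by 2.
So the two sides agree for every real x for which both sides are defined.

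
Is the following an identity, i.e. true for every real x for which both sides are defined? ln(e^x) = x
Claim: ln(e^x) = x.
Reasoning: ln is the inverse of the exponential: ln(e^x) asks for the exponent p with e^p = e^x, and since e^p is one-to-one that exponent is p = x.
So the two sides agree for every real x for which both sides are defined.

Conclusion: Yes, this is an identity.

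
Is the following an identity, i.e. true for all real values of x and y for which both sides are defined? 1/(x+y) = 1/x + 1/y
No, this is NOT an identity.

Claim: 1/(x+y) = 1/x + 1/y.
Test a specific point where both sides are defined: x = 4, y = 1.
LHS = 1/(x+y) ≈ 0.2000
RHS = 1/x + 1/y ≈ 1.2500
Since 0.2000 ≠ 1.2500, the equation fails at this point, so it cannot hold for all real values of x and y for which both sides are defined.
1/x + 1/y = (x+y)/(xy), which is not 1/(x+y).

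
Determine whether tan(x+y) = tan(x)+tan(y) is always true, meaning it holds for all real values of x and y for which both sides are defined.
Claim: tan(x+y) = tan(x)+tan(y).
Test a specific point where both sides are defined: x = -π/6, y = -π/6.
LHS = tan(x+y) ≈ -1.7321
RHS = tan(x)+tan(y) ≈ -1.1547
Since -1.7321 ≠ -1.1547, the equation fails at this point, so it cannot hold for all real values of x and y for which both sides are defined.
The correct formula is tan(x+y) = (tan(x) + tan(y))/(1 - tan(x)tan(y)).

Conclusion: No, this is NOT an identity.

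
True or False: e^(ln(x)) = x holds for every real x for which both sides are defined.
True.

Claim: e^(ln(x)) = x.
Reasoning: For x > 0, ln(x) is by definition the exponent p such that e^p = x. Raising e to that exponent therefore returns x: e^(ln x) = x.
So the two sides agree for every real x for which both sides are defined.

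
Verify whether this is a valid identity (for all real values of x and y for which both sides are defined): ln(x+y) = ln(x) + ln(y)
Claim: ln(x+y) = ln(x) + ln(y).
Test a specific point where both sides are defined: x = 3, y = 1.
LHS = ln(x+y) ≈ 1.3863
RHS = ln(x) + ln(y) ≈ 1.0986
Since 1.3863 ≠ 1.0986, the equation fails at this point, so it cannot hold for all real values of x and y for which both sides are defined.
ln(x) + ln(y) = ln(xy), not ln(x+y).

Conclusion: No, this is NOT an identity.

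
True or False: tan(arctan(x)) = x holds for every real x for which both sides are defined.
True.

Claim: tan(arctan(x)) = x.
Reasoning: For every real x, arctan(x) is by definition the angle in (-π/2, π/2) whose tangent equals x. Taking the tangent of that angle returns x.
So the two sides agree for every real x for which both sides are defined.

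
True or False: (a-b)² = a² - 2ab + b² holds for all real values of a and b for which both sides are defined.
Claim: (a-b)² = a² - 2ab + b².
Reasoning: Expand: (a-b)² = (a-b)(a-b) = a·a - a·b - b·a + b·b = a² - 2ab + b².
So the two sides agree for all real values of a and b for which both sides are defined.

Conclusion: True.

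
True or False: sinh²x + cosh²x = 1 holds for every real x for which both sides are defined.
Claim: sinh²x + cosh²x = 1.
Test a specific point where both sides are defined: x = 3.
LHS = sinh²x + cosh²x ≈ 201.7156
RHS = 1 ≈ 1.0000
Since 201.7156 ≠ 1.0000, the equation fails at this point, so it cannot hold for every real x for which both sides are defined.
The correct hyperbolic identity is cosh²x - sinh²x = 1 (a difference); the sum sinh²x + cosh²x equals cosh(2x).

Conclusion: False.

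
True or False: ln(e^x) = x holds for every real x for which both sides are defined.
Claim: ln(e^x) = x.
Reasoning: ln is the inverse of the exponential: ln(e^x) asks for the exponent p with e^p = e^x, and since e^p is one-to-one that exponent is p = x.
So the two sides agree for every real x for which both sides are defined.

Conclusion: True.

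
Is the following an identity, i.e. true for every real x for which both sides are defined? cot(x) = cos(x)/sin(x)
Yes, this is an identity.

Claim: cot(x) = cos(x)/sin(x).
Reasoning: cot(x) is defined as 1/tan(x) = 1/(sin(x)/cos(x)) = cos(x)/sin(x), wherever sin(x) ≠ 0.
So the two sides agree for every real x for which both sides are defined.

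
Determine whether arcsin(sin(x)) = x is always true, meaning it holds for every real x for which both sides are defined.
No, this is NOT an identity.

Claim: arcsin(sin(x)) = x.
Test a specific point where both sides are defined: x = 3π/4.
LHS = arcsin(sin(x)) ≈ 0.7854
RHS = x ≈ 2.3562
Since 0.7854 ≠ 2.3562, the equation fails at this point, so it cannot hold for every real x for which both sides are defined.
arcsin only returns values in [-π/2, π/2], so arcsin(sin(x)) = x holds only for x in that interval, not for all real x.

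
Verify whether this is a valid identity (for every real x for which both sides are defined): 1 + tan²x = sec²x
Yes, this is an identity.

Claim: 1 + tan²x = sec²x.
Reasoning: Start from sin²x + cos²x = 1 and divide every term by cos²x (allowed wherever tan x and sec x are defined): tan²x + 1 = 1/cos²x = sec²x.
So the two sides agree for every real x for which both sides are defined.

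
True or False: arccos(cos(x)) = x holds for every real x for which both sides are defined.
Claim: arccos(cos(x)) = x.
Test a specific point where both sides are defined: x = -π/2.
LHS = arccos(cos(x)) ≈ 1.5708
RHS = x ≈ -1.5708
Since 1.5708 ≠ -1.5708, the equation fails at this point, so it cannot hold for every real x for which both sides are defined.
arccos only returns values in [0, π], so arccos(cos(x)) = x holds only for x in that interval, not for all real x.

Conclusion: False.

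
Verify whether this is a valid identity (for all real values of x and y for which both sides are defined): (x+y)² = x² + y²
Claim: (x+y)² = x² + y².
Test a specific point where both sides are defined: x = 3/2, y = -2.
LHS = (x+y)² ≈ 0.2500
RHS = x² + y² ≈ 6.2500
Since 0.2500 ≠ 6.2500, the equation fails at this point, so it cannot hold for all real values of x and y for which both sides are defined.
The correct expansion is (x+y)² = x² + 2xy + y²; the cross term 2xy is missing.

Conclusion: No, this is NOT an identity.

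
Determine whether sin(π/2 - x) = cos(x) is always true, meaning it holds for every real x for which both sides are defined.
Claim: sin(π/2 - x) = cos(x).
Reasoning: Use sin(u - v) = sin(u)cos(v) - cos(u)sin(v) with u = π/2, v = x: sin(π/2)cos(x) - cos(π/2)sin(x) = 1·cos(x) - 0·sin(x) = cos(x).
So the two sides agree for every real x for which both sides are defined.

Conclusion: Yes, this is an identity.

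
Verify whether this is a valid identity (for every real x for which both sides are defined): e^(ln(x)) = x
Yes, this is an identity.

Claim: e^(ln(x)) = x.
Reasoning: For x > 0, ln(x) is by definition the exponent p such that e^p = x. Raising e to that exponent therefore returns x: e^(ln x) = x.
So the two sides agree for every real x for which both sides are defined.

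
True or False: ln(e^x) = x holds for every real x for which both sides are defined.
Claim: ln(e^x) = x.
Reasoning: ln is the inverse of the exponential: ln(e^x) asks for the exponent p with e^p = e^x, and since e^p is one-to-one that exponent is p = x.
So the two sides agree for every real x for which both sides are defined.

Conclusion: True.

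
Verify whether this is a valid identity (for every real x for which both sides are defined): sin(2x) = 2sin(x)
No, this is NOT an identity.

Claim: sin(2x) = 2sin(x).
Test a specific point where both sides are defined: x = 2π/3.
LHS = sin(2x) ≈ -0.8660
RHS = 2sin(x) ≈ 1.7321
Since -0.8660 ≠ 1.7321, the equation fails at this point, so it cannot hold for every real x for which both sides are defined.
The correct double-angle formula is sin(2x) = 2sin(x)cos(x).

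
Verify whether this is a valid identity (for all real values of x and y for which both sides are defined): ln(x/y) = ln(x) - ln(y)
Claim: ln(x/y) = ln(x) - ln(y).
Reasoning: Both sides are simultaneously defined only when x, y > 0. Write x = e^p, y = e^q. Then x/y = e^(p-q), so ln(x/y) = p - q = ln(x) - ln(y).
So the two sides agree for all real values of x and y for which both sides are defined.

Conclusion: Yes, this is an identity.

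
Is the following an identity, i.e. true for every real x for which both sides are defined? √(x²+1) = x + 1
Claim: √(x²+1) = x + 1.
Test a specific point where both sides are defined: x = -2.
LHS = √(x²+1) ≈ 2.2361
RHS = x + 1 ≈ -1.0000
Since 2.2361 ≠ -1.0000, the equation fails at this point, so it cannot hold for every real x for which both sides are defined.
(x+1)² = x² + 2x + 1 ≠ x² + 1 unless x = 0.

Conclusion: No, this is NOT an identity.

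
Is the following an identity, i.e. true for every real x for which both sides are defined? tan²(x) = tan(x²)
Claim: tan²(x) = tan(x²).
Test a specific point where both sides are defined: x = 3π/4.
LHS = tan²(x) ≈ 1.0000
RHS = tan(x²) ≈ -0.8977
Since 1.0000 ≠ -0.8977, the equation fails at this point, so it cannot hold for every real x for which both sides are defined.
tan²(x) means (tan x)², squaring the output; tan(x²) squares the input. These are different functions.

Conclusion: No, this is NOT an identity.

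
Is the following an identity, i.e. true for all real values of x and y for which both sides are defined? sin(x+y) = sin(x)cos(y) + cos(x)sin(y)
Claim: sin(x+y) = sin(x)cos(y) + cos(x)sin(y).
Reasoning: By Euler's formula e^(i(x+y)) = e^(ix)·e^(iy) = (cos x + i·sin x)(cos y + i·sin y). The imaginary part of the left side is sin(x+y); the imaginary part of the product is sin(x)cos(y) + cos(x)sin(y).
So the two sides agree for all real values of x and y for which both sides are defined.

Conclusion: Yes, this is an identity.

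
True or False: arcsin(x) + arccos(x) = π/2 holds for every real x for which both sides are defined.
True.

Claim: arcsin(x) + arccos(x) = π/2.
Reasoning: Both sides are defined for -1 ≤ x ≤ 1. Let θ = arcsin(x), so sin θ = x and θ ∈ [-π/2, π/2]. Then cos(π/2 - θ) = sin θ = x and π/2 - θ ∈ [0, π], which is exactly the range of arccos, so arccos(x) = π/2 - θ. Adding: arcsin(x) + arccos(x) = θ + (π/2 - θ) = π/2.
So the two sides agree for every real x for which both sides are defined.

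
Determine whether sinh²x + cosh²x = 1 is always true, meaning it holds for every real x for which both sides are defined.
Claim: sinh²x + cosh²x = 1.
Test a specific point where both sides are defined: x = 1.
LHS = sinh²x + cosh²x ≈ 3.7622
RHS = 1 ≈ 1.0000
Since 3.7622 ≠ 1.0000, the equation fails at this point, so it cannot hold for every real x for which both sides are defined.
The correct hyperbolic identity is cosh²x - sinh²x = 1 (a difference); the sum sinh²x + cosh²x equals cosh(2x).

Conclusion: No, this is NOT an identity.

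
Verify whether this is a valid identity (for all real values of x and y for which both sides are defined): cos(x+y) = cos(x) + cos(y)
No, this is NOT an identity.

Claim: cos(x+y) = cos(x) + cos(y).
Test a specific point where both sides are defined: x = π/6, y = π.
LHS = cos(x+y) ≈ -0.8660
RHS = cos(x) + cos(y) ≈ -0.1340
Since -0.8660 ≠ -0.1340, the equation fails at this point, so it cannot hold for all real values of x and y for which both sides are defined.
The correct expansion is cos(x+y) = cos(x)cos(y) - sin(x)sin(y); cosine is not additive.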